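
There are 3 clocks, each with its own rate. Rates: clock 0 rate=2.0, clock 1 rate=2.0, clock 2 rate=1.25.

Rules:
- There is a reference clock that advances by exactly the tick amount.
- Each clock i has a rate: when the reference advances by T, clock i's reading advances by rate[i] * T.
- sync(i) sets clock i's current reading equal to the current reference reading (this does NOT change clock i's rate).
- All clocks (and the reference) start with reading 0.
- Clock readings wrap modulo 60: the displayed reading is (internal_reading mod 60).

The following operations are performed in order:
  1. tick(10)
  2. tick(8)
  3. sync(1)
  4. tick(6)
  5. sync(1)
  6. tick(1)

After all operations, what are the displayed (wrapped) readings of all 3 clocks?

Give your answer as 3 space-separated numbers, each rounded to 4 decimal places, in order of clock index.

After op 1 tick(10): ref=10.0000 raw=[20.0000 20.0000 12.5000]
After op 2 tick(8): ref=18.0000 raw=[36.0000 36.0000 22.5000]
After op 3 sync(1): ref=18.0000 raw=[36.0000 18.0000 22.5000]
After op 4 tick(6): ref=24.0000 raw=[48.0000 30.0000 30.0000]
After op 5 sync(1): ref=24.0000 raw=[48.0000 24.0000 30.0000]
After op 6 tick(1): ref=25.0000 raw=[50.0000 26.0000 31.2500]
Wrap final raw readings (mod 60): 50.0000 mod 60 = 50.0000; 26.0000 mod 60 = 26.0000; 31.2500 mod 60 = 31.2500

Answer: 50.0000 26.0000 31.2500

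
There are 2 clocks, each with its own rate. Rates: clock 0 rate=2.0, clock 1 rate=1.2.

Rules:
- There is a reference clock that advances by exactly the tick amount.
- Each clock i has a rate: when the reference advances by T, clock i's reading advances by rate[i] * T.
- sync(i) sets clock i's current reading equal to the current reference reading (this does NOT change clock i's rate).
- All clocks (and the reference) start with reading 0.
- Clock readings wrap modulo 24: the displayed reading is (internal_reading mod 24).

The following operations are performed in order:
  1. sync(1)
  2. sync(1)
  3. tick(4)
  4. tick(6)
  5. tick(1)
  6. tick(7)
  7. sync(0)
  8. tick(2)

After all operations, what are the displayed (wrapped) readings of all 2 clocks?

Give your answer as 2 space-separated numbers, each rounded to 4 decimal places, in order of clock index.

Answer: 22.0000 0.0000

Derivation:
After op 1 sync(1): ref=0.0000 raw=[0.0000 0.0000]
After op 2 sync(1): ref=0.0000 raw=[0.0000 0.0000]
After op 3 tick(4): ref=4.0000 raw=[8.0000 4.8000]
After op 4 tick(6): ref=10.0000 raw=[20.0000 12.0000]
After op 5 tick(1): ref=11.0000 raw=[22.0000 13.2000]
After op 6 tick(7): ref=18.0000 raw=[36.0000 21.6000]
After op 7 sync(0): ref=18.0000 raw=[18.0000 21.6000]
After op 8 tick(2): ref=20.0000 raw=[22.0000 24.0000]
Wrap final raw readings (mod 24): 22.0000 mod 24 = 22.0000; 24.0000 mod 24 = 0.0000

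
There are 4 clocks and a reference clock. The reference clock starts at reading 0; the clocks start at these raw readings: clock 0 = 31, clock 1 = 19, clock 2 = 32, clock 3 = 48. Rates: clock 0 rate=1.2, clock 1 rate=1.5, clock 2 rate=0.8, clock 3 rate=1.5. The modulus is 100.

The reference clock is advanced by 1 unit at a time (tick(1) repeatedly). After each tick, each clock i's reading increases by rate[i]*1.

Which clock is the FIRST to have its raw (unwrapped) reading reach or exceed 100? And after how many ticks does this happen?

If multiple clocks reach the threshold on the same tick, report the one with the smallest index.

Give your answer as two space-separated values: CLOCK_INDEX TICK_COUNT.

Answer: 3 35

Derivation:
clock 0: start=31, rate=1.2, needs 100-31 = 69; ticks = ceil(69/1.2) = ceil(57.5000) = 58; reading at tick 58 = 31 + 1.2*58 = 100.6000
clock 1: start=19, rate=1.5, needs 100-19 = 81; ticks = ceil(81/1.5) = ceil(54.0000) = 54; reading at tick 54 = 19 + 1.5*54 = 100.0000
clock 2: start=32, rate=0.8, needs 100-32 = 68; ticks = ceil(68/0.8) = ceil(85.0000) = 85; reading at tick 85 = 32 + 0.8*85 = 100.0000
clock 3: start=48, rate=1.5, needs 100-48 = 52; ticks = ceil(52/1.5) = ceil(34.6667) = 35; reading at tick 35 = 48 + 1.5*35 = 100.5000
Minimum tick count = 35; winners = [3]; smallest index = 3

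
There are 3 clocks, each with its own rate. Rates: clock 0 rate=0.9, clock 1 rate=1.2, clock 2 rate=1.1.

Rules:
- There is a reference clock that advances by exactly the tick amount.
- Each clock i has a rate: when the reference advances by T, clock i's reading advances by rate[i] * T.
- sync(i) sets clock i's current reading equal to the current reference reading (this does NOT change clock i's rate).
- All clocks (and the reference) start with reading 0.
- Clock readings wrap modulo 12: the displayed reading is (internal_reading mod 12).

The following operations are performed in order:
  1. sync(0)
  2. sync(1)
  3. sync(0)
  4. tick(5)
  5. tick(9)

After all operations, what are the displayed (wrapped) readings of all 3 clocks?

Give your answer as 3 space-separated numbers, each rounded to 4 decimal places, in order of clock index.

After op 1 sync(0): ref=0.0000 raw=[0.0000 0.0000 0.0000]
After op 2 sync(1): ref=0.0000 raw=[0.0000 0.0000 0.0000]
After op 3 sync(0): ref=0.0000 raw=[0.0000 0.0000 0.0000]
After op 4 tick(5): ref=5.0000 raw=[4.5000 6.0000 5.5000]
After op 5 tick(9): ref=14.0000 raw=[12.6000 16.8000 15.4000]
Wrap final raw readings (mod 12): 12.6000 mod 12 = 0.6000; 16.8000 mod 12 = 4.8000; 15.4000 mod 12 = 3.4000

Answer: 0.6000 4.8000 3.4000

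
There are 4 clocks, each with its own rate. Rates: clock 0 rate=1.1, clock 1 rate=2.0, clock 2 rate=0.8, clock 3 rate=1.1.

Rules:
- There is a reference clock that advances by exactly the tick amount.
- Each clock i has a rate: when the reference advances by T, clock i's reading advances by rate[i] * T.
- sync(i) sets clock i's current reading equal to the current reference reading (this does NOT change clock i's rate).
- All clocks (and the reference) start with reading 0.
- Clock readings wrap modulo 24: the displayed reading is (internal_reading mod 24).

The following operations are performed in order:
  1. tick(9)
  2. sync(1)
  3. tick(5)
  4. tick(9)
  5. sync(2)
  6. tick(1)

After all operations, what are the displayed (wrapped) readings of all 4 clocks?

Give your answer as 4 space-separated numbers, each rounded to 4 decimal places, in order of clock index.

Answer: 2.4000 15.0000 23.8000 2.4000

Derivation:
After op 1 tick(9): ref=9.0000 raw=[9.9000 18.0000 7.2000 9.9000]
After op 2 sync(1): ref=9.0000 raw=[9.9000 9.0000 7.2000 9.9000]
After op 3 tick(5): ref=14.0000 raw=[15.4000 19.0000 11.2000 15.4000]
After op 4 tick(9): ref=23.0000 raw=[25.3000 37.0000 18.4000 25.3000]
After op 5 sync(2): ref=23.0000 raw=[25.3000 37.0000 23.0000 25.3000]
After op 6 tick(1): ref=24.0000 raw=[26.4000 39.0000 23.8000 26.4000]
Wrap final raw readings (mod 24): 26.4000 mod 24 = 2.4000; 39.0000 mod 24 = 15.0000; 23.8000 mod 24 = 23.8000; 26.4000 mod 24 = 2.4000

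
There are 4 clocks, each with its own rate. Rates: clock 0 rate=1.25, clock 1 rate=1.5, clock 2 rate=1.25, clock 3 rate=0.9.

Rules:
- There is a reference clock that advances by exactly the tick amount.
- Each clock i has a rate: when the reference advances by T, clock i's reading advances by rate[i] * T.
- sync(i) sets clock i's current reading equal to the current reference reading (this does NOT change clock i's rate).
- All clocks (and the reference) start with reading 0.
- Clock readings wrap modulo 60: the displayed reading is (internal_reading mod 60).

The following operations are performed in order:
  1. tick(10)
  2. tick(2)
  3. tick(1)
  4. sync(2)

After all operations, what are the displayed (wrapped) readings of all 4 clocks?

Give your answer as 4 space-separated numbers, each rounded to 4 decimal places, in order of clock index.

Answer: 16.2500 19.5000 13.0000 11.7000

Derivation:
After op 1 tick(10): ref=10.0000 raw=[12.5000 15.0000 12.5000 9.0000]
After op 2 tick(2): ref=12.0000 raw=[15.0000 18.0000 15.0000 10.8000]
After op 3 tick(1): ref=13.0000 raw=[16.2500 19.5000 16.2500 11.7000]
After op 4 sync(2): ref=13.0000 raw=[16.2500 19.5000 13.0000 11.7000]
Wrap final raw readings (mod 60): 16.2500 mod 60 = 16.2500; 19.5000 mod 60 = 19.5000; 13.0000 mod 60 = 13.0000; 11.7000 mod 60 = 11.7000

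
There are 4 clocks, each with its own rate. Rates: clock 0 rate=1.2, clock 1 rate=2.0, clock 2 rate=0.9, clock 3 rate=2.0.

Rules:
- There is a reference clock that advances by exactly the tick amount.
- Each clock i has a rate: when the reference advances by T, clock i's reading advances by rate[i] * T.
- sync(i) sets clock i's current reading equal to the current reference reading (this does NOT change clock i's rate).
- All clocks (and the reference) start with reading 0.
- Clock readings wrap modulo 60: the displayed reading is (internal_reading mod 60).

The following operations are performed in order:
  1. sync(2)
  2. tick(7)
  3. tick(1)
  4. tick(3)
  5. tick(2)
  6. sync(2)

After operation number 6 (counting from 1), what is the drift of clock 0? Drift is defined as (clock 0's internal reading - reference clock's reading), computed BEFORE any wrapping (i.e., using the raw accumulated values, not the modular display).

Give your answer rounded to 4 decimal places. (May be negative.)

Answer: 2.6000

Derivation:
After op 1 sync(2): ref=0.0000 raw=[0.0000 0.0000 0.0000 0.0000]
After op 2 tick(7): ref=7.0000 raw=[8.4000 14.0000 6.3000 14.0000]
After op 3 tick(1): ref=8.0000 raw=[9.6000 16.0000 7.2000 16.0000]
After op 4 tick(3): ref=11.0000 raw=[13.2000 22.0000 9.9000 22.0000]
After op 5 tick(2): ref=13.0000 raw=[15.6000 26.0000 11.7000 26.0000]
After op 6 sync(2): ref=13.0000 raw=[15.6000 26.0000 13.0000 26.0000]
Drift of clock 0 after op 6: 15.6000 - 13.0000 = 2.6000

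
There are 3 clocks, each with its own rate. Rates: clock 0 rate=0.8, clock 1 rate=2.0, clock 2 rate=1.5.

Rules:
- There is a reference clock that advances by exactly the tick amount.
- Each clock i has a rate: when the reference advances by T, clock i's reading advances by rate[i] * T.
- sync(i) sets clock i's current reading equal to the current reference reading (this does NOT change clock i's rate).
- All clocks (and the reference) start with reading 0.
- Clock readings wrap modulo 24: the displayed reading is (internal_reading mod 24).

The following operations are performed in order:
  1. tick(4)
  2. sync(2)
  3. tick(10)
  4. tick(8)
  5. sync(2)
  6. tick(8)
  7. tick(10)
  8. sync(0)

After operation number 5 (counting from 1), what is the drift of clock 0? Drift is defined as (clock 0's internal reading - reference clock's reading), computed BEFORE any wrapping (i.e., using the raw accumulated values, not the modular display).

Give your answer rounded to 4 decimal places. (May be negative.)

After op 1 tick(4): ref=4.0000 raw=[3.2000 8.0000 6.0000]
After op 2 sync(2): ref=4.0000 raw=[3.2000 8.0000 4.0000]
After op 3 tick(10): ref=14.0000 raw=[11.2000 28.0000 19.0000]
After op 4 tick(8): ref=22.0000 raw=[17.6000 44.0000 31.0000]
After op 5 sync(2): ref=22.0000 raw=[17.6000 44.0000 22.0000]
Drift of clock 0 after op 5: 17.6000 - 22.0000 = -4.4000

Answer: -4.4000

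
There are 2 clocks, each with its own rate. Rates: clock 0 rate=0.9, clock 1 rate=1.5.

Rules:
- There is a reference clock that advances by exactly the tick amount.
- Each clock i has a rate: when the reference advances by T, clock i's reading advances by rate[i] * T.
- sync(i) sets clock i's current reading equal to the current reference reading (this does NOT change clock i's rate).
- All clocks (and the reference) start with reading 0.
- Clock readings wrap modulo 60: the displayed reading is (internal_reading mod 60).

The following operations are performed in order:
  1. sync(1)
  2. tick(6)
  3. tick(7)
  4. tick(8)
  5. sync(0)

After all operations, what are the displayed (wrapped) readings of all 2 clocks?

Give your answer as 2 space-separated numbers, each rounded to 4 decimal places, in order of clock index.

After op 1 sync(1): ref=0.0000 raw=[0.0000 0.0000]
After op 2 tick(6): ref=6.0000 raw=[5.4000 9.0000]
After op 3 tick(7): ref=13.0000 raw=[11.7000 19.5000]
After op 4 tick(8): ref=21.0000 raw=[18.9000 31.5000]
After op 5 sync(0): ref=21.0000 raw=[21.0000 31.5000]
Wrap final raw readings (mod 60): 21.0000 mod 60 = 21.0000; 31.5000 mod 60 = 31.5000

Answer: 21.0000 31.5000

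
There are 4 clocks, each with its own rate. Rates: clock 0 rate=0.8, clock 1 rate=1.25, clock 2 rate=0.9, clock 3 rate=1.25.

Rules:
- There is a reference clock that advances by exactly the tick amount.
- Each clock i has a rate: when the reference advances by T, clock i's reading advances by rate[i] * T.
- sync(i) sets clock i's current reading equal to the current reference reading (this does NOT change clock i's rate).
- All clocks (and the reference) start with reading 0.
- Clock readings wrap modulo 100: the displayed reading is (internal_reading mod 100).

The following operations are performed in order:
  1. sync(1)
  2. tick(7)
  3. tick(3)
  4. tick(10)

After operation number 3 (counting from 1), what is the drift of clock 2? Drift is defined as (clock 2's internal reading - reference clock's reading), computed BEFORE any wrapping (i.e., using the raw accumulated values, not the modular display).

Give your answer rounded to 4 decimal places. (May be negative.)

After op 1 sync(1): ref=0.0000 raw=[0.0000 0.0000 0.0000 0.0000]
After op 2 tick(7): ref=7.0000 raw=[5.6000 8.7500 6.3000 8.7500]
After op 3 tick(3): ref=10.0000 raw=[8.0000 12.5000 9.0000 12.5000]
Drift of clock 2 after op 3: 9.0000 - 10.0000 = -1.0000

Answer: -1.0000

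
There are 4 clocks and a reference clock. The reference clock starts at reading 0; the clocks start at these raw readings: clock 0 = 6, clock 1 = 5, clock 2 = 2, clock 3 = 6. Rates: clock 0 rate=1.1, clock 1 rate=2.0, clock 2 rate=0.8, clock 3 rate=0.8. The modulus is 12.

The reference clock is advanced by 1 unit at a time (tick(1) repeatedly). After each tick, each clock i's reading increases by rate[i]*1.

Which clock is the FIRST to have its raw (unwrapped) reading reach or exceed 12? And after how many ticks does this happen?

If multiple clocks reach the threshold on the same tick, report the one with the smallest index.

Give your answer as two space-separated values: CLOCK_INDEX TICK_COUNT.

Answer: 1 4

Derivation:
clock 0: start=6, rate=1.1, needs 12-6 = 6; ticks = ceil(6/1.1) = ceil(5.4545) = 6; reading at tick 6 = 6 + 1.1*6 = 12.6000
clock 1: start=5, rate=2.0, needs 12-5 = 7; ticks = ceil(7/2.0) = ceil(3.5000) = 4; reading at tick 4 = 5 + 2.0*4 = 13.0000
clock 2: start=2, rate=0.8, needs 12-2 = 10; ticks = ceil(10/0.8) = ceil(12.5000) = 13; reading at tick 13 = 2 + 0.8*13 = 12.4000
clock 3: start=6, rate=0.8, needs 12-6 = 6; ticks = ceil(6/0.8) = ceil(7.5000) = 8; reading at tick 8 = 6 + 0.8*8 = 12.4000
Minimum tick count = 4; winners = [1]; smallest index = 1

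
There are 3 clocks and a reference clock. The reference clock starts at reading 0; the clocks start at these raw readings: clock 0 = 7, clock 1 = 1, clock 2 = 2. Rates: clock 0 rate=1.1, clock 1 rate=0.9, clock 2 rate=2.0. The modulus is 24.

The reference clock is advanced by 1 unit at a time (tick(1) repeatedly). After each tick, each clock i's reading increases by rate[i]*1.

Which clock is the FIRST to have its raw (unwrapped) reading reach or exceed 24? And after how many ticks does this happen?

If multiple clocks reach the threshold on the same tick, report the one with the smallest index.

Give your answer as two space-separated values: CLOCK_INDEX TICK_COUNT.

Answer: 2 11

Derivation:
clock 0: start=7, rate=1.1, needs 24-7 = 17; ticks = ceil(17/1.1) = ceil(15.4545) = 16; reading at tick 16 = 7 + 1.1*16 = 24.6000
clock 1: start=1, rate=0.9, needs 24-1 = 23; ticks = ceil(23/0.9) = ceil(25.5556) = 26; reading at tick 26 = 1 + 0.9*26 = 24.4000
clock 2: start=2, rate=2.0, needs 24-2 = 22; ticks = ceil(22/2.0) = ceil(11.0000) = 11; reading at tick 11 = 2 + 2.0*11 = 24.0000
Minimum tick count = 11; winners = [2]; smallest index = 2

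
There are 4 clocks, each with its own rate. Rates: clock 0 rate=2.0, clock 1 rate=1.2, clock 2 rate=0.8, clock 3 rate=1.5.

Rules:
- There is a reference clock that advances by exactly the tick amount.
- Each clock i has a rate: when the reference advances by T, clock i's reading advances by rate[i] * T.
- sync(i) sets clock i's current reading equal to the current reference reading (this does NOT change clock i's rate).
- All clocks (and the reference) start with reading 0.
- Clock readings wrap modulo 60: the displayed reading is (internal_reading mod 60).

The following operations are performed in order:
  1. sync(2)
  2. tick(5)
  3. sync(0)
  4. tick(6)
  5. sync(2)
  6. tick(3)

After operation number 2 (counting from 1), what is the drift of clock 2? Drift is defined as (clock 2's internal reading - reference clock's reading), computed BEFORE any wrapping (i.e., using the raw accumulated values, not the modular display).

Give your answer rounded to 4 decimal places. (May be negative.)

After op 1 sync(2): ref=0.0000 raw=[0.0000 0.0000 0.0000 0.0000]
After op 2 tick(5): ref=5.0000 raw=[10.0000 6.0000 4.0000 7.5000]
Drift of clock 2 after op 2: 4.0000 - 5.0000 = -1.0000

Answer: -1.0000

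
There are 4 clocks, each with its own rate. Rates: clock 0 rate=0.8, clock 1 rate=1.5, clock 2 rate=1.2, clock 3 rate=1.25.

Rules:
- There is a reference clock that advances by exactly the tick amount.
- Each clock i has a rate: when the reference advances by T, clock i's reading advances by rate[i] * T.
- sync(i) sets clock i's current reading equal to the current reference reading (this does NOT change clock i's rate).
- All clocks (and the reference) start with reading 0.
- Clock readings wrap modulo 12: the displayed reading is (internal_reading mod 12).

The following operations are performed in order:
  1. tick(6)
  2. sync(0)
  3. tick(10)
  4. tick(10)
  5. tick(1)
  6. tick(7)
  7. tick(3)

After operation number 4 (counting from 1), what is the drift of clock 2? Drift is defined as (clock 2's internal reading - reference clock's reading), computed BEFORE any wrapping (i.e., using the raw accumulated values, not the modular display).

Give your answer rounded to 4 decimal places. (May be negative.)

After op 1 tick(6): ref=6.0000 raw=[4.8000 9.0000 7.2000 7.5000]
After op 2 sync(0): ref=6.0000 raw=[6.0000 9.0000 7.2000 7.5000]
After op 3 tick(10): ref=16.0000 raw=[14.0000 24.0000 19.2000 20.0000]
After op 4 tick(10): ref=26.0000 raw=[22.0000 39.0000 31.2000 32.5000]
Drift of clock 2 after op 4: 31.2000 - 26.0000 = 5.2000

Answer: 5.2000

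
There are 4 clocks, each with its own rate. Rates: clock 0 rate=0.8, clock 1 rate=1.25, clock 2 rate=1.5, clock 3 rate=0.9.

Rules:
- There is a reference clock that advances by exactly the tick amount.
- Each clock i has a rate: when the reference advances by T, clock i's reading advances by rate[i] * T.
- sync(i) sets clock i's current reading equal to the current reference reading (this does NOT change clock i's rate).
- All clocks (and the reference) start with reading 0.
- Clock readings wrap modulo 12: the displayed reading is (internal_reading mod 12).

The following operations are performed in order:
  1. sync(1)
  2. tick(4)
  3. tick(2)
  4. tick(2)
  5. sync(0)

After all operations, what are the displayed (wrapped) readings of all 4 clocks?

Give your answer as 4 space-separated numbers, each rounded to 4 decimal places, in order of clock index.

After op 1 sync(1): ref=0.0000 raw=[0.0000 0.0000 0.0000 0.0000]
After op 2 tick(4): ref=4.0000 raw=[3.2000 5.0000 6.0000 3.6000]
After op 3 tick(2): ref=6.0000 raw=[4.8000 7.5000 9.0000 5.4000]
After op 4 tick(2): ref=8.0000 raw=[6.4000 10.0000 12.0000 7.2000]
After op 5 sync(0): ref=8.0000 raw=[8.0000 10.0000 12.0000 7.2000]
Wrap final raw readings (mod 12): 8.0000 mod 12 = 8.0000; 10.0000 mod 12 = 10.0000; 12.0000 mod 12 = 0.0000; 7.2000 mod 12 = 7.2000

Answer: 8.0000 10.0000 0.0000 7.2000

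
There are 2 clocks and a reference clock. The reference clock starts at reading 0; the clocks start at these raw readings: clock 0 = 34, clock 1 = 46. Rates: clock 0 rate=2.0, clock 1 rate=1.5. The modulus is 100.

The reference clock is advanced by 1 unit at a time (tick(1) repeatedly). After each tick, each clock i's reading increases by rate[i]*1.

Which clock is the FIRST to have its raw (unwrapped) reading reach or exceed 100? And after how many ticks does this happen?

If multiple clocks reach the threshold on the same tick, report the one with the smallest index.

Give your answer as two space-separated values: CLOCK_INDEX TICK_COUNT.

Answer: 0 33

Derivation:
clock 0: start=34, rate=2.0, needs 100-34 = 66; ticks = ceil(66/2.0) = ceil(33.0000) = 33; reading at tick 33 = 34 + 2.0*33 = 100.0000
clock 1: start=46, rate=1.5, needs 100-46 = 54; ticks = ceil(54/1.5) = ceil(36.0000) = 36; reading at tick 36 = 46 + 1.5*36 = 100.0000
Minimum tick count = 33; winners = [0]; smallest index = 0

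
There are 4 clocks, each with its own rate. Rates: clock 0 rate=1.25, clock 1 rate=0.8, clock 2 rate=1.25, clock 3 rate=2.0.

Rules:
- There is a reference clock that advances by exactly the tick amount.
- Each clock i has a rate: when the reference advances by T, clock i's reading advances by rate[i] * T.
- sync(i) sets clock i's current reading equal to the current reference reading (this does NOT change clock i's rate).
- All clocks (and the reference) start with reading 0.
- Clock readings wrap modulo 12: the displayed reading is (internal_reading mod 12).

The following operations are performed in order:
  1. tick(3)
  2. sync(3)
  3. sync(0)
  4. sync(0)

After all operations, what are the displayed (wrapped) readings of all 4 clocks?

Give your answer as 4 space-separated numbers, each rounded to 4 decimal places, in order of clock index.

Answer: 3.0000 2.4000 3.7500 3.0000

Derivation:
After op 1 tick(3): ref=3.0000 raw=[3.7500 2.4000 3.7500 6.0000]
After op 2 sync(3): ref=3.0000 raw=[3.7500 2.4000 3.7500 3.0000]
After op 3 sync(0): ref=3.0000 raw=[3.0000 2.4000 3.7500 3.0000]
After op 4 sync(0): ref=3.0000 raw=[3.0000 2.4000 3.7500 3.0000]
Wrap final raw readings (mod 12): 3.0000 mod 12 = 3.0000; 2.4000 mod 12 = 2.4000; 3.7500 mod 12 = 3.7500; 3.0000 mod 12 = 3.0000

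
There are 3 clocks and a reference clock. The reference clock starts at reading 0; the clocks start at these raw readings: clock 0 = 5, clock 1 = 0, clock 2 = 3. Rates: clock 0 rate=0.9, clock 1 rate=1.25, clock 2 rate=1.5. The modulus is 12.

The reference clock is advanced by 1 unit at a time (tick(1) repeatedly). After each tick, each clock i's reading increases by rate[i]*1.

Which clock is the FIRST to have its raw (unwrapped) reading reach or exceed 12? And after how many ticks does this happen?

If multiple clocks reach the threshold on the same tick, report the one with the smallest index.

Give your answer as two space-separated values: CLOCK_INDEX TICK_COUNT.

clock 0: start=5, rate=0.9, needs 12-5 = 7; ticks = ceil(7/0.9) = ceil(7.7778) = 8; reading at tick 8 = 5 + 0.9*8 = 12.2000
clock 1: start=0, rate=1.25, needs 12-0 = 12; ticks = ceil(12/1.25) = ceil(9.6000) = 10; reading at tick 10 = 0 + 1.25*10 = 12.5000
clock 2: start=3, rate=1.5, needs 12-3 = 9; ticks = ceil(9/1.5) = ceil(6.0000) = 6; reading at tick 6 = 3 + 1.5*6 = 12.0000
Minimum tick count = 6; winners = [2]; smallest index = 2

Answer: 2 6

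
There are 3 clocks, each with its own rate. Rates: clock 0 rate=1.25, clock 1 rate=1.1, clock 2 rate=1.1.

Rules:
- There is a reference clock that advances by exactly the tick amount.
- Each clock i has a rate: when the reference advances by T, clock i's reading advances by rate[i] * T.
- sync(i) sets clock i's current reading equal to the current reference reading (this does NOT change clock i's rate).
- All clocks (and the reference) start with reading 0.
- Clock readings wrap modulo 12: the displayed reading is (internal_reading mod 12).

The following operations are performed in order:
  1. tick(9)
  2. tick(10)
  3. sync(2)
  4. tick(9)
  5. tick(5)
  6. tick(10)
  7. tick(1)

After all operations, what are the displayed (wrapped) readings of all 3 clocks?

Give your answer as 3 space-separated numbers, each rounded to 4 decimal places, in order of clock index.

Answer: 7.0000 0.4000 10.5000

Derivation:
After op 1 tick(9): ref=9.0000 raw=[11.2500 9.9000 9.9000]
After op 2 tick(10): ref=19.0000 raw=[23.7500 20.9000 20.9000]
After op 3 sync(2): ref=19.0000 raw=[23.7500 20.9000 19.0000]
After op 4 tick(9): ref=28.0000 raw=[35.0000 30.8000 28.9000]
After op 5 tick(5): ref=33.0000 raw=[41.2500 36.3000 34.4000]
After op 6 tick(10): ref=43.0000 raw=[53.7500 47.3000 45.4000]
After op 7 tick(1): ref=44.0000 raw=[55.0000 48.4000 46.5000]
Wrap final raw readings (mod 12): 55.0000 mod 12 = 7.0000; 48.4000 mod 12 = 0.4000; 46.5000 mod 12 = 10.5000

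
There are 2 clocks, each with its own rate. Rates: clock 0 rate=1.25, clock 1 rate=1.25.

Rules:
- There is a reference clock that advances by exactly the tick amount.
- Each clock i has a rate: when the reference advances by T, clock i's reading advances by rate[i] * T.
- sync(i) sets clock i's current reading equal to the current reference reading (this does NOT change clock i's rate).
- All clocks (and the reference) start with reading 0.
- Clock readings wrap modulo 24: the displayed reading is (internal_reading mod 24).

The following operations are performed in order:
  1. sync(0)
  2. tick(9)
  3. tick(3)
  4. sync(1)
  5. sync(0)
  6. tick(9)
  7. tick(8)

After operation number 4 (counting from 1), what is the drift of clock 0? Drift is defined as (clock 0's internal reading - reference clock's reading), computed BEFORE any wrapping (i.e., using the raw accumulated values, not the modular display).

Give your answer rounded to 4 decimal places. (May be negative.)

Answer: 3.0000

Derivation:
After op 1 sync(0): ref=0.0000 raw=[0.0000 0.0000]
After op 2 tick(9): ref=9.0000 raw=[11.2500 11.2500]
After op 3 tick(3): ref=12.0000 raw=[15.0000 15.0000]
After op 4 sync(1): ref=12.0000 raw=[15.0000 12.0000]
Drift of clock 0 after op 4: 15.0000 - 12.0000 = 3.0000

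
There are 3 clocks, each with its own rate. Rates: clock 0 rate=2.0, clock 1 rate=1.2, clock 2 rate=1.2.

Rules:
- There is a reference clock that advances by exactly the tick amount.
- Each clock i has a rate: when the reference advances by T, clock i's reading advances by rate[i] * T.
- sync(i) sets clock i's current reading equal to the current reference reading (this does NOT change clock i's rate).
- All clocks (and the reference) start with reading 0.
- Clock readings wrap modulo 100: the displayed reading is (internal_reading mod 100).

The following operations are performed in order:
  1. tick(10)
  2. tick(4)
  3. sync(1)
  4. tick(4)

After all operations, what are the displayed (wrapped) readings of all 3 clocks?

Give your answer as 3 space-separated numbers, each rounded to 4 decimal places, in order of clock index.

Answer: 36.0000 18.8000 21.6000

Derivation:
After op 1 tick(10): ref=10.0000 raw=[20.0000 12.0000 12.0000]
After op 2 tick(4): ref=14.0000 raw=[28.0000 16.8000 16.8000]
After op 3 sync(1): ref=14.0000 raw=[28.0000 14.0000 16.8000]
After op 4 tick(4): ref=18.0000 raw=[36.0000 18.8000 21.6000]
Wrap final raw readings (mod 100): 36.0000 mod 100 = 36.0000; 18.8000 mod 100 = 18.8000; 21.6000 mod 100 = 21.6000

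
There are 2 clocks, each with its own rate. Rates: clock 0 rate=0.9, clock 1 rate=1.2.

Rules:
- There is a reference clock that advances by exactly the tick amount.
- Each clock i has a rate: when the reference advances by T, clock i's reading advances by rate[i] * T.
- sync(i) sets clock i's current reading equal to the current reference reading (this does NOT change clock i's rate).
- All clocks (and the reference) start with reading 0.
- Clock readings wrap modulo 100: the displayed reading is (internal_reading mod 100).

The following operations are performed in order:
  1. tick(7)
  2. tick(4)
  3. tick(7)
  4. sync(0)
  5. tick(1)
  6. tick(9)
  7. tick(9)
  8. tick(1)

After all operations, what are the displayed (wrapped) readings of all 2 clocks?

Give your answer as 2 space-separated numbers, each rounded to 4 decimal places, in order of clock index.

Answer: 36.0000 45.6000

Derivation:
After op 1 tick(7): ref=7.0000 raw=[6.3000 8.4000]
After op 2 tick(4): ref=11.0000 raw=[9.9000 13.2000]
After op 3 tick(7): ref=18.0000 raw=[16.2000 21.6000]
After op 4 sync(0): ref=18.0000 raw=[18.0000 21.6000]
After op 5 tick(1): ref=19.0000 raw=[18.9000 22.8000]
After op 6 tick(9): ref=28.0000 raw=[27.0000 33.6000]
After op 7 tick(9): ref=37.0000 raw=[35.1000 44.4000]
After op 8 tick(1): ref=38.0000 raw=[36.0000 45.6000]
Wrap final raw readings (mod 100): 36.0000 mod 100 = 36.0000; 45.6000 mod 100 = 45.6000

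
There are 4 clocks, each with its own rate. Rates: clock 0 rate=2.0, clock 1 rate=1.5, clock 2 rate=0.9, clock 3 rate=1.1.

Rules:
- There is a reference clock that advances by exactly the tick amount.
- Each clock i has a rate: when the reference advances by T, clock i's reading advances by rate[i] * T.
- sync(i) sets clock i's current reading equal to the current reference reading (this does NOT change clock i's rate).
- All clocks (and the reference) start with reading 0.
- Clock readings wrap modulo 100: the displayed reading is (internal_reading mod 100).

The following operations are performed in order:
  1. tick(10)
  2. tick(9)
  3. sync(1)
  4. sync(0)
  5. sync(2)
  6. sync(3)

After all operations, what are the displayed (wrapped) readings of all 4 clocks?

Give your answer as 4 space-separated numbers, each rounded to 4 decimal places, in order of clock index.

After op 1 tick(10): ref=10.0000 raw=[20.0000 15.0000 9.0000 11.0000]
After op 2 tick(9): ref=19.0000 raw=[38.0000 28.5000 17.1000 20.9000]
After op 3 sync(1): ref=19.0000 raw=[38.0000 19.0000 17.1000 20.9000]
After op 4 sync(0): ref=19.0000 raw=[19.0000 19.0000 17.1000 20.9000]
After op 5 sync(2): ref=19.0000 raw=[19.0000 19.0000 19.0000 20.9000]
After op 6 sync(3): ref=19.0000 raw=[19.0000 19.0000 19.0000 19.0000]
Wrap final raw readings (mod 100): 19.0000 mod 100 = 19.0000; 19.0000 mod 100 = 19.0000; 19.0000 mod 100 = 19.0000; 19.0000 mod 100 = 19.0000

Answer: 19.0000 19.0000 19.0000 19.0000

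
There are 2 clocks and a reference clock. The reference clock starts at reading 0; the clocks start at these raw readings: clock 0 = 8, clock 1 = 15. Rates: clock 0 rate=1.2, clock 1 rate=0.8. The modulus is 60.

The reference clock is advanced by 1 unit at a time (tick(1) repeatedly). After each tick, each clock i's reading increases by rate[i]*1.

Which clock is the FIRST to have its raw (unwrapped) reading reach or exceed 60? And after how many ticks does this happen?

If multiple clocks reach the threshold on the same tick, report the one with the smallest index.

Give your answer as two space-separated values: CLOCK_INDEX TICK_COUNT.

clock 0: start=8, rate=1.2, needs 60-8 = 52; ticks = ceil(52/1.2) = ceil(43.3333) = 44; reading at tick 44 = 8 + 1.2*44 = 60.8000
clock 1: start=15, rate=0.8, needs 60-15 = 45; ticks = ceil(45/0.8) = ceil(56.2500) = 57; reading at tick 57 = 15 + 0.8*57 = 60.6000
Minimum tick count = 44; winners = [0]; smallest index = 0

Answer: 0 44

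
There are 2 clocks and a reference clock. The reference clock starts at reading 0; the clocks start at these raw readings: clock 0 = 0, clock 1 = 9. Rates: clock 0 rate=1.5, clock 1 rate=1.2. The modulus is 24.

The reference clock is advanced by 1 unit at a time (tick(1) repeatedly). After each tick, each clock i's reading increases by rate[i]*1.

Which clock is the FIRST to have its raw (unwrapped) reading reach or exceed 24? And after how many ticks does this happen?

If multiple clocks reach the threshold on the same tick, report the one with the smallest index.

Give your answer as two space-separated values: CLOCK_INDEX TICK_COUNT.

clock 0: start=0, rate=1.5, needs 24-0 = 24; ticks = ceil(24/1.5) = ceil(16.0000) = 16; reading at tick 16 = 0 + 1.5*16 = 24.0000
clock 1: start=9, rate=1.2, needs 24-9 = 15; ticks = ceil(15/1.2) = ceil(12.5000) = 13; reading at tick 13 = 9 + 1.2*13 = 24.6000
Minimum tick count = 13; winners = [1]; smallest index = 1

Answer: 1 13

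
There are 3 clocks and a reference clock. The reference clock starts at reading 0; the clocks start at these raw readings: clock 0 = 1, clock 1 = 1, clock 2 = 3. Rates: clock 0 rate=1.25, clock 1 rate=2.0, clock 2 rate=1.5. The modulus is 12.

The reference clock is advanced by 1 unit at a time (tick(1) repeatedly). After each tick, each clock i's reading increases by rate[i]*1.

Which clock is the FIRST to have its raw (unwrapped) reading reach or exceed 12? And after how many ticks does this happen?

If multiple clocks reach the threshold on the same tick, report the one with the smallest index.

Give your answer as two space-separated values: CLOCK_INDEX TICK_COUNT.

Answer: 1 6

Derivation:
clock 0: start=1, rate=1.25, needs 12-1 = 11; ticks = ceil(11/1.25) = ceil(8.8000) = 9; reading at tick 9 = 1 + 1.25*9 = 12.2500
clock 1: start=1, rate=2.0, needs 12-1 = 11; ticks = ceil(11/2.0) = ceil(5.5000) = 6; reading at tick 6 = 1 + 2.0*6 = 13.0000
clock 2: start=3, rate=1.5, needs 12-3 = 9; ticks = ceil(9/1.5) = ceil(6.0000) = 6; reading at tick 6 = 3 + 1.5*6 = 12.0000
Minimum tick count = 6; winners = [1, 2]; smallest index = 1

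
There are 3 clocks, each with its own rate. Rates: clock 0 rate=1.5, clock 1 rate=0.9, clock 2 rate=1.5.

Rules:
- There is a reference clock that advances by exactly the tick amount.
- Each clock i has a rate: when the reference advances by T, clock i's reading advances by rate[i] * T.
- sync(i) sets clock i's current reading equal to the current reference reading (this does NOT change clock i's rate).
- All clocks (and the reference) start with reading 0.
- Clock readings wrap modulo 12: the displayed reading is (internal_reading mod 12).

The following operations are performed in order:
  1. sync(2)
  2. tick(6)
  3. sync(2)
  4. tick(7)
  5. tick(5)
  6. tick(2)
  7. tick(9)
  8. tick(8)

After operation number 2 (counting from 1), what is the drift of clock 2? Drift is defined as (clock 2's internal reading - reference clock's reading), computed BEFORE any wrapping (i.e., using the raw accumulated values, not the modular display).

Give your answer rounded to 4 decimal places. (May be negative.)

After op 1 sync(2): ref=0.0000 raw=[0.0000 0.0000 0.0000]
After op 2 tick(6): ref=6.0000 raw=[9.0000 5.4000 9.0000]
Drift of clock 2 after op 2: 9.0000 - 6.0000 = 3.0000

Answer: 3.0000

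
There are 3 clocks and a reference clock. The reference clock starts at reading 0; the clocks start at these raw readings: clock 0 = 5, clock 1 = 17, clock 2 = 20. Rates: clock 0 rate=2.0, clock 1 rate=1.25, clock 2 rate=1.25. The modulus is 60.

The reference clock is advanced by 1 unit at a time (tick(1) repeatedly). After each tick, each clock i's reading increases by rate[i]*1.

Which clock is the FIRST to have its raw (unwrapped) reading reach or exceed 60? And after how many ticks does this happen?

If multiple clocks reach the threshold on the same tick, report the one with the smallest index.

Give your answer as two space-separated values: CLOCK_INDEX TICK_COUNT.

Answer: 0 28

Derivation:
clock 0: start=5, rate=2.0, needs 60-5 = 55; ticks = ceil(55/2.0) = ceil(27.5000) = 28; reading at tick 28 = 5 + 2.0*28 = 61.0000
clock 1: start=17, rate=1.25, needs 60-17 = 43; ticks = ceil(43/1.25) = ceil(34.4000) = 35; reading at tick 35 = 17 + 1.25*35 = 60.7500
clock 2: start=20, rate=1.25, needs 60-20 = 40; ticks = ceil(40/1.25) = ceil(32.0000) = 32; reading at tick 32 = 20 + 1.25*32 = 60.0000
Minimum tick count = 28; winners = [0]; smallest index = 0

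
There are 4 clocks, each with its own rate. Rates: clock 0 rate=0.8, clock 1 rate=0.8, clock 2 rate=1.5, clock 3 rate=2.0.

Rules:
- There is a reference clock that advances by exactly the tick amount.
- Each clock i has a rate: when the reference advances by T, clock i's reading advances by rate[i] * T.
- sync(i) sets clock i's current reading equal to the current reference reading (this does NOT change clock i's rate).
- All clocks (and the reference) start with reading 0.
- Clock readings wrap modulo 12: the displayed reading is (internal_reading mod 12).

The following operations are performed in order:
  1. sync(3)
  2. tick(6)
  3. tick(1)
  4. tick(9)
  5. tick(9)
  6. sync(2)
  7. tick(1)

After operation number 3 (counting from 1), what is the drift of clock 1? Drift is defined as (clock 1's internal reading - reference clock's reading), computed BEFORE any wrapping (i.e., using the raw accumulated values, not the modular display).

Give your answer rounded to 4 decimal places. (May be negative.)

Answer: -1.4000

Derivation:
After op 1 sync(3): ref=0.0000 raw=[0.0000 0.0000 0.0000 0.0000]
After op 2 tick(6): ref=6.0000 raw=[4.8000 4.8000 9.0000 12.0000]
After op 3 tick(1): ref=7.0000 raw=[5.6000 5.6000 10.5000 14.0000]
Drift of clock 1 after op 3: 5.6000 - 7.0000 = -1.4000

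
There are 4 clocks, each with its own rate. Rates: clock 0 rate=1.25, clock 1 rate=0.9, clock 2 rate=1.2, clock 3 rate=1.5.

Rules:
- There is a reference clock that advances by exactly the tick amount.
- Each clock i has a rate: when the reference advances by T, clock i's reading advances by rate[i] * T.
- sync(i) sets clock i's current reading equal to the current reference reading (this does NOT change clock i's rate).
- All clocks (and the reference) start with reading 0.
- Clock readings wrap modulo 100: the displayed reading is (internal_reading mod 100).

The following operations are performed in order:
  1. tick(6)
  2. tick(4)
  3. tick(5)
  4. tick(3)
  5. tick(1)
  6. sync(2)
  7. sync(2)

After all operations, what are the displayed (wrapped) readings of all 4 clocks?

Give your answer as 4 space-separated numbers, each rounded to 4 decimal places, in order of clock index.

After op 1 tick(6): ref=6.0000 raw=[7.5000 5.4000 7.2000 9.0000]
After op 2 tick(4): ref=10.0000 raw=[12.5000 9.0000 12.0000 15.0000]
After op 3 tick(5): ref=15.0000 raw=[18.7500 13.5000 18.0000 22.5000]
After op 4 tick(3): ref=18.0000 raw=[22.5000 16.2000 21.6000 27.0000]
After op 5 tick(1): ref=19.0000 raw=[23.7500 17.1000 22.8000 28.5000]
After op 6 sync(2): ref=19.0000 raw=[23.7500 17.1000 19.0000 28.5000]
After op 7 sync(2): ref=19.0000 raw=[23.7500 17.1000 19.0000 28.5000]
Wrap final raw readings (mod 100): 23.7500 mod 100 = 23.7500; 17.1000 mod 100 = 17.1000; 19.0000 mod 100 = 19.0000; 28.5000 mod 100 = 28.5000

Answer: 23.7500 17.1000 19.0000 28.5000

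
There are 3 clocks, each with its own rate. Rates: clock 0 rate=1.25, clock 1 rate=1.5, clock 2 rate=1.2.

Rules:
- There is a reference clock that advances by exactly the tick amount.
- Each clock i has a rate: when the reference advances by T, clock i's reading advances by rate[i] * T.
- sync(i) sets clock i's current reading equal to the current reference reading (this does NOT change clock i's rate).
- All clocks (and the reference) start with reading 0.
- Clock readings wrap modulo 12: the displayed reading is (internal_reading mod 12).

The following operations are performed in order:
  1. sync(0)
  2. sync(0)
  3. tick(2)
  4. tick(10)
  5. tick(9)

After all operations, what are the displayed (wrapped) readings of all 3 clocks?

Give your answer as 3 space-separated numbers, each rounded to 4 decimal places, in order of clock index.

Answer: 2.2500 7.5000 1.2000

Derivation:
After op 1 sync(0): ref=0.0000 raw=[0.0000 0.0000 0.0000]
After op 2 sync(0): ref=0.0000 raw=[0.0000 0.0000 0.0000]
After op 3 tick(2): ref=2.0000 raw=[2.5000 3.0000 2.4000]
After op 4 tick(10): ref=12.0000 raw=[15.0000 18.0000 14.4000]
After op 5 tick(9): ref=21.0000 raw=[26.2500 31.5000 25.2000]
Wrap final raw readings (mod 12): 26.2500 mod 12 = 2.2500; 31.5000 mod 12 = 7.5000; 25.2000 mod 12 = 1.2000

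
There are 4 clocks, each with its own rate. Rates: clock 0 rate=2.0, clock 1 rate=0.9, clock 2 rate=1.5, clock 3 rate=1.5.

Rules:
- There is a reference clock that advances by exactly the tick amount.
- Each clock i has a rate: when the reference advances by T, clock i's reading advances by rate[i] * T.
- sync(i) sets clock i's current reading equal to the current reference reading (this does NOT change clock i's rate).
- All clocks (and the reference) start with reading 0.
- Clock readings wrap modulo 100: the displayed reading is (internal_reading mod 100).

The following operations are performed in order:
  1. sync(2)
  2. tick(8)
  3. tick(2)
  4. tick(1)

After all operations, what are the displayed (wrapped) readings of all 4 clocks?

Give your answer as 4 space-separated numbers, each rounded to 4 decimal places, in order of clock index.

Answer: 22.0000 9.9000 16.5000 16.5000

Derivation:
After op 1 sync(2): ref=0.0000 raw=[0.0000 0.0000 0.0000 0.0000]
After op 2 tick(8): ref=8.0000 raw=[16.0000 7.2000 12.0000 12.0000]
After op 3 tick(2): ref=10.0000 raw=[20.0000 9.0000 15.0000 15.0000]
After op 4 tick(1): ref=11.0000 raw=[22.0000 9.9000 16.5000 16.5000]
Wrap final raw readings (mod 100): 22.0000 mod 100 = 22.0000; 9.9000 mod 100 = 9.9000; 16.5000 mod 100 = 16.5000; 16.5000 mod 100 = 16.5000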